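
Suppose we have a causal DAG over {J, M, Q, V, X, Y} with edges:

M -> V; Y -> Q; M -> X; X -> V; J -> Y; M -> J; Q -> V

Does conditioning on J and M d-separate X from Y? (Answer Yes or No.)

Yes — X and Y are d-separated given {J, M}.

4 paths connect X and Y; each must be blocked for d-separation to hold:
Path 1: X ← M → J → Y
  M is a fork here and M is conditioned on, so the path is blocked at M.
Path 2: X ← M → V ← Q ← Y
  M is a fork here and M is conditioned on, so the path is blocked at M.
Path 3: X → V ← Q ← Y
  V is a collider here and neither V nor any of its descendants is conditioned on, so the collider stays closed — the path is blocked at V.
Path 4: X → V ← M → J → Y
  V is a collider here and neither V nor any of its descendants is conditioned on, so the collider stays closed — the path is blocked at V.
All paths are blocked; X ⊥ Y | {J, M} holds.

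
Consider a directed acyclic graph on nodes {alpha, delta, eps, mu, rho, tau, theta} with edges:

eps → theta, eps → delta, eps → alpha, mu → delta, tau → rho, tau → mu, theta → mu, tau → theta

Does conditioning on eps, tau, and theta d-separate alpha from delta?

There are 3 undirected paths between alpha and delta; checking each against the conditioning set {eps, tau, theta}:
Path 1: alpha ← eps → delta
  eps is a fork here and eps is conditioned on, so the path is blocked at eps.
Path 2: alpha ← eps → theta → mu → delta
  eps is a fork here and eps is conditioned on, so the path is blocked at eps.
Path 3: alpha ← eps → theta ← tau → mu → delta
  eps is a fork here and eps is conditioned on, so the path is blocked at eps.
Every path is blocked, so alpha and delta are d-separated given {eps, tau, theta}.

Yes — alpha and delta are d-separated given {eps, tau, theta}.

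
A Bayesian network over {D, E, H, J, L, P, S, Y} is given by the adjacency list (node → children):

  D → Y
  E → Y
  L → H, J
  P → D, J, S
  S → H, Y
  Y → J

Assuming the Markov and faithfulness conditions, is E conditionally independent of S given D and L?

Yes

5 paths connect E and S; each must be blocked for d-separation to hold:
Path 1: E → Y ← D ← P → S
  Y is a collider here and neither Y nor any of its descendants is conditioned on, so the collider stays closed — the path is blocked at Y.
Path 2: E → Y ← D ← P → J ← L → H ← S
  Y is a collider here and neither Y nor any of its descendants is conditioned on, so the collider stays closed — the path is blocked at Y.
Path 3: E → Y ← S
  Y is a collider here and neither Y nor any of its descendants is conditioned on, so the collider stays closed — the path is blocked at Y.
Path 4: E → Y → J ← P → S
  J is a collider here and neither J nor any of its descendants is conditioned on, so the collider stays closed — the path is blocked at J.
Path 5: E → Y → J ← L → H ← S
  J is a collider here and neither J nor any of its descendants is conditioned on, so the collider stays closed — the path is blocked at J.
Every path is blocked, so E and S are d-separated given {D, L}.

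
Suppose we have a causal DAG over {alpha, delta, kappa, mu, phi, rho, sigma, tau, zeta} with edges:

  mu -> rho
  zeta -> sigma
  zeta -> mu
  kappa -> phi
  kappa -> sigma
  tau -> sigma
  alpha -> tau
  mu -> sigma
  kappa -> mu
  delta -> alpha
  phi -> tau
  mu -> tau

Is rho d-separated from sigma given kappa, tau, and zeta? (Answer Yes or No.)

No

We examine all 6 paths between rho and sigma:
Path 1: rho ← mu ← zeta → sigma
  zeta is a fork here and zeta is conditioned on, so the path is blocked at zeta.
Path 2: rho ← mu → tau ← phi ← kappa → sigma
  kappa is a fork here and kappa is conditioned on, so the path is blocked at kappa.
Path 3: rho ← mu → tau → sigma
  tau is a chain here and tau is conditioned on, so the path is blocked at tau.
Path 4: rho ← mu ← kappa → phi → tau → sigma
  kappa is a fork here and kappa is conditioned on, so the path is blocked at kappa.
Path 5: rho ← mu ← kappa → sigma
  kappa is a fork here and kappa is conditioned on, so the path is blocked at kappa.
Path 6: rho ← mu → sigma
  mu is a fork and mu is not conditioned on — no node blocks this path, so it is active.
Since the path rho ← mu → sigma is active, rho and sigma are not d-separated given {kappa, tau, zeta}.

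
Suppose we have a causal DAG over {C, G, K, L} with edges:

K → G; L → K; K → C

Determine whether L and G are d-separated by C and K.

Yes — L and G are d-separated given {C, K}.

The only undirected path from L to G is:
Path 1: L → K → G
  K is a chain here and K is conditioned on, so the path is blocked at K.
Since every path is blocked, d-separation holds.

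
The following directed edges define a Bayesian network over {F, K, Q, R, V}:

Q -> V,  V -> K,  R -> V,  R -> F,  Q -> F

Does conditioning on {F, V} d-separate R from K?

Yes

2 paths connect R and K; each must be blocked for d-separation to hold:
Path 1: R → F ← Q → V → K
  V is a chain here and V is conditioned on, so the path is blocked at V.
Path 2: R → V → K
  V is a chain here and V is conditioned on, so the path is blocked at V.
Every path is blocked, so R and K are d-separated given {F, V}.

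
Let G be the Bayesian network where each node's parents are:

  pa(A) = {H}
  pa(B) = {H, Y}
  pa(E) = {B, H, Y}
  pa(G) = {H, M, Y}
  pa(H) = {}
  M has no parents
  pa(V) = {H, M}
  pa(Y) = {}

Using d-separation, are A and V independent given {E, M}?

No — A and V are not d-separated given {E, M}.

Enumerating the 6 paths from A to V and testing each for blocking by {E, M}:
Path 1: A ← H → E ← Y → G ← M → V
  G is a collider here and neither G nor any of its descendants is conditioned on, so the collider stays closed — the path is blocked at G.
Path 2: A ← H → E ← B ← Y → G ← M → V
  G is a collider here and neither G nor any of its descendants is conditioned on, so the collider stays closed — the path is blocked at G.
Path 3: A ← H → B ← Y → G ← M → V
  G is a collider here and neither G nor any of its descendants is conditioned on, so the collider stays closed — the path is blocked at G.
Path 4: A ← H → B → E ← Y → G ← M → V
  G is a collider here and neither G nor any of its descendants is conditioned on, so the collider stays closed — the path is blocked at G.
Path 5: A ← H → V
  H is a fork and H is not conditioned on — no node blocks this path, so it is active.
Path 6: A ← H → G ← M → V
  G is a collider here and neither G nor any of its descendants is conditioned on, so the collider stays closed — the path is blocked at G.
Because an active path exists, A and V are not d-separated.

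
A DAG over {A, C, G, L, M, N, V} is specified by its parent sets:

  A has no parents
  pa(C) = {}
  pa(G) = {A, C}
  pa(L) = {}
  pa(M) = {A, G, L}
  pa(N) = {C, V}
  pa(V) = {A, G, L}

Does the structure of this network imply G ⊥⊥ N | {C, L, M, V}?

6 paths connect G and N; each must be blocked for d-separation to hold:
Path 1: G ← A → V → N
  V is a chain here and V is conditioned on, so the path is blocked at V.
Path 2: G ← A → M ← L → V → N
  L is a fork here and L is conditioned on, so the path is blocked at L.
Path 3: G → V → N
  V is a chain here and V is conditioned on, so the path is blocked at V.
Path 4: G ← C → N
  C is a fork here and C is conditioned on, so the path is blocked at C.
Path 5: G → M ← A → V → N
  V is a chain here and V is conditioned on, so the path is blocked at V.
Path 6: G → M ← L → V → N
  L is a fork here and L is conditioned on, so the path is blocked at L.
Every path is blocked, so G and N are d-separated given {C, L, M, V}.

Yes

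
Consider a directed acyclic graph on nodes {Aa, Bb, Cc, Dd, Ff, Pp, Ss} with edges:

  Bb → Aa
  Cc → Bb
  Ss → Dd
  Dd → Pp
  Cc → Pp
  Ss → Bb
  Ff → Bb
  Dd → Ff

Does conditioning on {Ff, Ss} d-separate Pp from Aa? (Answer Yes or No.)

No

3 paths connect Pp and Aa; each must be blocked for d-separation to hold:
Path 1: Pp ← Cc → Bb → Aa
  Cc is a fork and Cc is not conditioned on; Bb is a chain and Bb is not conditioned on — no node blocks this path, so it is active.
Path 2: Pp ← Dd ← Ss → Bb → Aa
  Ss is a fork here and Ss is conditioned on, so the path is blocked at Ss.
Path 3: Pp ← Dd → Ff → Bb → Aa
  Ff is a chain here and Ff is conditioned on, so the path is blocked at Ff.
At least one path is unblocked, so d-separation fails.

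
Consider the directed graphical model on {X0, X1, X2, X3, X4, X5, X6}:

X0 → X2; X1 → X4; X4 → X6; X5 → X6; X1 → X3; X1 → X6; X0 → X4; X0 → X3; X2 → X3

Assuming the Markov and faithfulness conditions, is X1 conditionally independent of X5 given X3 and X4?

Yes

Enumerating the 4 paths from X1 to X5 and testing each for blocking by {X3, X4}:
Path 1: X1 → X4 → X6 ← X5
  X4 is a chain here and X4 is conditioned on, so the path is blocked at X4.
Path 2: X1 → X3 ← X2 ← X0 → X4 → X6 ← X5
  X4 is a chain here and X4 is conditioned on, so the path is blocked at X4.
Path 3: X1 → X3 ← X0 → X4 → X6 ← X5
  X4 is a chain here and X4 is conditioned on, so the path is blocked at X4.
Path 4: X1 → X6 ← X5
  X6 is a collider here and neither X6 nor any of its descendants is conditioned on, so the collider stays closed — the path is blocked at X6.
Every path is blocked, so X1 and X5 are d-separated given {X3, X4}.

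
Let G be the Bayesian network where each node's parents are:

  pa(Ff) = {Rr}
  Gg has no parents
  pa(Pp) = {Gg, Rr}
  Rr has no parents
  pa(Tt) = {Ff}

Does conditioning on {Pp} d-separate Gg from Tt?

The only undirected path from Gg to Tt is:
  1. Gg → Pp ← Rr → Ff → Tt — Pp:collider[open]; Rr:fork[open]; Ff:chain[open] ⇒ active
Since the path Gg → Pp ← Rr → Ff → Tt is active, Gg and Tt are not d-separated given {Pp}.

No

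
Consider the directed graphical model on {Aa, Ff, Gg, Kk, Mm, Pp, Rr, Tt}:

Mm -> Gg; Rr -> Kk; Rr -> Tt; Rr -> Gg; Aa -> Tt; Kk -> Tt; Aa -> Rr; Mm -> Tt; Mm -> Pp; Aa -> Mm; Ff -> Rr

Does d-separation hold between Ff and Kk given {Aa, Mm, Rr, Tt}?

Enumerating the 6 paths from Ff to Kk and testing each for blocking by {Aa, Mm, Rr, Tt}:
  1. Ff → Rr → Kk — Rr:chain[blocks] ⇒ blocked
  2. Ff → Rr → Tt ← Kk — Rr:chain[blocks]; Tt:collider[open] ⇒ blocked
  3. Ff → Rr → Gg ← Mm → Tt ← Kk — Rr:chain[blocks]; Gg:collider[blocks]; Mm:fork[blocks]; Tt:collider[open] ⇒ blocked
  4. Ff → Rr → Gg ← Mm ← Aa → Tt ← Kk — Rr:chain[blocks]; Gg:collider[blocks]; Mm:chain[blocks]; Aa:fork[blocks]; Tt:collider[open] ⇒ blocked
  5. Ff → Rr ← Aa → Tt ← Kk — Rr:collider[open]; Aa:fork[blocks]; Tt:collider[open] ⇒ blocked
  6. Ff → Rr ← Aa → Mm → Tt ← Kk — Rr:collider[open]; Aa:fork[blocks]; Mm:chain[blocks]; Tt:collider[open] ⇒ blocked
Since every path is blocked, d-separation holds.

Yes — Ff and Kk are d-separated given {Aa, Mm, Rr, Tt}.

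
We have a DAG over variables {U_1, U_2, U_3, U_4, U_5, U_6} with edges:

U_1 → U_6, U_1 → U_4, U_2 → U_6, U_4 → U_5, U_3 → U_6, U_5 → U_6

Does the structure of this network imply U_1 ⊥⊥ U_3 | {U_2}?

There are 2 undirected paths between U_1 and U_3; checking each against the conditioning set {U_2}:
Path 1: U_1 → U_4 → U_5 → U_6 ← U_3
  U_6 is a collider here and neither U_6 nor any of its descendants is conditioned on, so the collider stays closed — the path is blocked at U_6.
Path 2: U_1 → U_6 ← U_3
  U_6 is a collider here and neither U_6 nor any of its descendants is conditioned on, so the collider stays closed — the path is blocked at U_6.
All paths are blocked; U_1 ⊥ U_3 | {U_2} holds.

Yes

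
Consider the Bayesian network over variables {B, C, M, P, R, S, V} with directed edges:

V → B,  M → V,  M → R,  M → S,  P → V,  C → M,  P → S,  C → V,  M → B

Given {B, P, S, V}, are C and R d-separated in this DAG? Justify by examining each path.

Enumerating the 4 paths from C to R and testing each for blocking by {B, P, S, V}:
Path 1: C → M → R
  M is a chain and M is not conditioned on — no node blocks this path, so it is active.
Path 2: C → V ← P → S ← M → R
  P is a fork here and P is conditioned on, so the path is blocked at P.
Path 3: C → V ← M → R
  V is a collider and V is conditioned on, which opens it; M is a fork and M is not conditioned on — no node blocks this path, so it is active.
Path 4: C → V → B ← M → R
  V is a chain here and V is conditioned on, so the path is blocked at V.
At least one path is unblocked, so d-separation fails.

No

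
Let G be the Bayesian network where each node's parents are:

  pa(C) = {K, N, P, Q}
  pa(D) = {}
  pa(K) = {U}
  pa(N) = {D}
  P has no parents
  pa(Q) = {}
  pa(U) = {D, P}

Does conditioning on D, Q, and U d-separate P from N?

We examine all 4 paths between P and N:
Path 1: P → U → K → C ← N
  U is a chain here and U is conditioned on, so the path is blocked at U.
Path 2: P → U ← D → N
  D is a fork here and D is conditioned on, so the path is blocked at D.
Path 3: P → C ← N
  C is a collider here and neither C nor any of its descendants is conditioned on, so the collider stays closed — the path is blocked at C.
Path 4: P → C ← K ← U ← D → N
  C is a collider here and neither C nor any of its descendants is conditioned on, so the collider stays closed — the path is blocked at C.
All paths are blocked; P ⊥ N | {D, Q, U} holds.

Yes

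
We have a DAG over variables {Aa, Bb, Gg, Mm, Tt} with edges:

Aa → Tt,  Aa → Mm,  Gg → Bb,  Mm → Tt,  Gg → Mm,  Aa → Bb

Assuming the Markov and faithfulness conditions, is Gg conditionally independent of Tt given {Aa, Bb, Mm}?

There are 4 undirected paths between Gg and Tt; checking each against the conditioning set {Aa, Bb, Mm}:
  1. Gg → Bb ← Aa → Tt — Bb:collider[open]; Aa:fork[blocks] ⇒ blocked
  2. Gg → Bb ← Aa → Mm → Tt — Bb:collider[open]; Aa:fork[blocks]; Mm:chain[blocks] ⇒ blocked
  3. Gg → Mm → Tt — Mm:chain[blocks] ⇒ blocked
  4. Gg → Mm ← Aa → Tt — Mm:collider[open]; Aa:fork[blocks] ⇒ blocked
All paths are blocked; Gg ⊥ Tt | {Aa, Bb, Mm} holds.

Yes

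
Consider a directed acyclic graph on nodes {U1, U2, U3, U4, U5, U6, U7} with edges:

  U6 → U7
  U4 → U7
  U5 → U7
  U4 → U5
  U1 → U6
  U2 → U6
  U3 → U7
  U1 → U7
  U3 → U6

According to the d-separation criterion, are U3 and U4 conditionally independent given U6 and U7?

6 paths connect U3 and U4; each must be blocked for d-separation to hold:
Path 1: U3 → U6 ← U1 → U7 ← U4
  U6 is a collider and U6 is conditioned on, which opens it; U1 is a fork and U1 is not conditioned on; U7 is a collider and U7 is conditioned on, which opens it — no node blocks this path, so it is active.
Path 2: U3 → U6 ← U1 → U7 ← U5 ← U4
  U6 is a collider and U6 is conditioned on, which opens it; U1 is a fork and U1 is not conditioned on; U7 is a collider and U7 is conditioned on, which opens it; U5 is a chain and U5 is not conditioned on — no node blocks this path, so it is active.
Path 3: U3 → U6 → U7 ← U4
  U6 is a chain here and U6 is conditioned on, so the path is blocked at U6.
Path 4: U3 → U6 → U7 ← U5 ← U4
  U6 is a chain here and U6 is conditioned on, so the path is blocked at U6.
Path 5: U3 → U7 ← U4
  U7 is a collider and U7 is conditioned on, which opens it — no node blocks this path, so it is active.
Path 6: U3 → U7 ← U5 ← U4
  U7 is a collider and U7 is conditioned on, which opens it; U5 is a chain and U5 is not conditioned on — no node blocks this path, so it is active.
At least one path is unblocked, so d-separation fails.

No — U3 and U4 are not d-separated given {U6, U7}.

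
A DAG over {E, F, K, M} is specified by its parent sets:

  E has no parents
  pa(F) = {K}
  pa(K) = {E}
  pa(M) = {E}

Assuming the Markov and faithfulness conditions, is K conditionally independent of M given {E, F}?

There is one path between K and M:
  1. K ← E → M — E:fork[blocks] ⇒ blocked
All paths are blocked; K ⊥ M | {E, F} holds.

Yes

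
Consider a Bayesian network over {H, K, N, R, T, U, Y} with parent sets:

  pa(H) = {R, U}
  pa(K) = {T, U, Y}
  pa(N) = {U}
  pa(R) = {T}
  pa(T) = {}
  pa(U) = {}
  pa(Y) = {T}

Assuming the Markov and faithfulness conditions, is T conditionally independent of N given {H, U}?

Enumerating the 3 paths from T to N and testing each for blocking by {H, U}:
Path 1: T → K ← U → N
  K is a collider here and neither K nor any of its descendants is conditioned on, so the collider stays closed — the path is blocked at K.
Path 2: T → R → H ← U → N
  U is a fork here and U is conditioned on, so the path is blocked at U.
Path 3: T → Y → K ← U → N
  K is a collider here and neither K nor any of its descendants is conditioned on, so the collider stays closed — the path is blocked at K.
Every path is blocked, so T and N are d-separated given {H, U}.

Yes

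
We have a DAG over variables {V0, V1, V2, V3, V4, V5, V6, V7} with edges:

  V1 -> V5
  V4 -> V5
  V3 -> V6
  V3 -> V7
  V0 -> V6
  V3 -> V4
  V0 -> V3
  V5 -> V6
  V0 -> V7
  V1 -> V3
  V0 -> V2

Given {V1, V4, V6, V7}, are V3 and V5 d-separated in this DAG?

No — V3 and V5 are not d-separated given {V1, V4, V6, V7}.

There are 5 undirected paths between V3 and V5; checking each against the conditioning set {V1, V4, V6, V7}:
  1. V3 → V6 ← V5 — V6:collider[open] ⇒ active
  2. V3 → V4 → V5 — V4:chain[blocks] ⇒ blocked
  3. V3 → V7 ← V0 → V6 ← V5 — V7:collider[open]; V0:fork[open]; V6:collider[open] ⇒ active
  4. V3 ← V1 → V5 — V1:fork[blocks] ⇒ blocked
  5. V3 ← V0 → V6 ← V5 — V0:fork[open]; V6:collider[open] ⇒ active
At least one path is unblocked, so d-separation fails.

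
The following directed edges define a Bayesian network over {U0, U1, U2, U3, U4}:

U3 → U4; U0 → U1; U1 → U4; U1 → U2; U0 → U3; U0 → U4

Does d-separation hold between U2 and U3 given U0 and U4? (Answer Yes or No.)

No

Enumerating the 4 paths from U2 to U3 and testing each for blocking by {U0, U4}:
Path 1: U2 ← U1 ← U0 → U3
  U0 is a fork here and U0 is conditioned on, so the path is blocked at U0.
Path 2: U2 ← U1 ← U0 → U4 ← U3
  U0 is a fork here and U0 is conditioned on, so the path is blocked at U0.
Path 3: U2 ← U1 → U4 ← U0 → U3
  U0 is a fork here and U0 is conditioned on, so the path is blocked at U0.
Path 4: U2 ← U1 → U4 ← U3
  U1 is a fork and U1 is not conditioned on; U4 is a collider and U4 is conditioned on, which opens it — no node blocks this path, so it is active.
Since the path U2 ← U1 → U4 ← U3 is active, U2 and U3 are not d-separated given {U0, U4}.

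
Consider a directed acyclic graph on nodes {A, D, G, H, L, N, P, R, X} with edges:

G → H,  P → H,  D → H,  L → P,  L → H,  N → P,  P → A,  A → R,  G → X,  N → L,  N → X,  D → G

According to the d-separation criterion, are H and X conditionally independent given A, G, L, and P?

There are 6 undirected paths between H and X; checking each against the conditioning set {A, G, L, P}:
Path 1: H ← L ← N → X
  L is a chain here and L is conditioned on, so the path is blocked at L.
Path 2: H ← L → P ← N → X
  L is a fork here and L is conditioned on, so the path is blocked at L.
Path 3: H ← G → X
  G is a fork here and G is conditioned on, so the path is blocked at G.
Path 4: H ← P ← L ← N → X
  P is a chain here and P is conditioned on, so the path is blocked at P.
Path 5: H ← P ← N → X
  P is a chain here and P is conditioned on, so the path is blocked at P.
Path 6: H ← D → G → X
  G is a chain here and G is conditioned on, so the path is blocked at G.
All paths are blocked; H ⊥ X | {A, G, L, P} holds.

Yes — H and X are d-separated given {A, G, L, P}.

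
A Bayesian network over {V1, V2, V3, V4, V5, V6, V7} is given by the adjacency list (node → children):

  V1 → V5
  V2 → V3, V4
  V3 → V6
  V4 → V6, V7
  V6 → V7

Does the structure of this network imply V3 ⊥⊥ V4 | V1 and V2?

Yes — V3 and V4 are d-separated given {V1, V2}.

We examine all 3 paths between V3 and V4:
Path 1: V3 ← V2 → V4
  V2 is a fork here and V2 is conditioned on, so the path is blocked at V2.
Path 2: V3 → V6 → V7 ← V4
  V7 is a collider here and neither V7 nor any of its descendants is conditioned on, so the collider stays closed — the path is blocked at V7.
Path 3: V3 → V6 ← V4
  V6 is a collider here and neither V6 nor any of its descendants is conditioned on, so the collider stays closed — the path is blocked at V6.
All paths are blocked; V3 ⊥ V4 | {V1, V2} holds.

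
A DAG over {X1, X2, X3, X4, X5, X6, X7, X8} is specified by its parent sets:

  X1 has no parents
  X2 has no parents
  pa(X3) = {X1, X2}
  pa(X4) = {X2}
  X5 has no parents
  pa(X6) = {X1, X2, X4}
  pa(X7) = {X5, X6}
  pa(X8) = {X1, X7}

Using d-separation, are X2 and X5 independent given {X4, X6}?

We examine all 6 paths between X2 and X5:
  1. X2 → X6 ← X1 → X8 ← X7 ← X5 — X6:collider[open]; X1:fork[open]; X8:collider[blocks]; X7:chain[open] ⇒ blocked
  2. X2 → X6 → X7 ← X5 — X6:chain[blocks]; X7:collider[blocks] ⇒ blocked
  3. X2 → X4 → X6 ← X1 → X8 ← X7 ← X5 — X4:chain[blocks]; X6:collider[open]; X1:fork[open]; X8:collider[blocks]; X7:chain[open] ⇒ blocked
  4. X2 → X4 → X6 → X7 ← X5 — X4:chain[blocks]; X6:chain[blocks]; X7:collider[blocks] ⇒ blocked
  5. X2 → X3 ← X1 → X6 → X7 ← X5 — X3:collider[blocks]; X1:fork[open]; X6:chain[blocks]; X7:collider[blocks] ⇒ blocked
  6. X2 → X3 ← X1 → X8 ← X7 ← X5 — X3:collider[blocks]; X1:fork[open]; X8:collider[blocks]; X7:chain[open] ⇒ blocked
Since every path is blocked, d-separation holds.

Yes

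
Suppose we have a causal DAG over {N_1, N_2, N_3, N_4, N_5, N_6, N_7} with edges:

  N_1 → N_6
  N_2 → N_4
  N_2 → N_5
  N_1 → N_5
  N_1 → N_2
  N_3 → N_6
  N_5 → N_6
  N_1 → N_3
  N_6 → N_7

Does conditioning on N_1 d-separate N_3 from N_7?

4 paths connect N_3 and N_7; each must be blocked for d-separation to hold:
Path 1: N_3 ← N_1 → N_5 → N_6 → N_7
  N_1 is a fork here and N_1 is conditioned on, so the path is blocked at N_1.
Path 2: N_3 ← N_1 → N_6 → N_7
  N_1 is a fork here and N_1 is conditioned on, so the path is blocked at N_1.
Path 3: N_3 ← N_1 → N_2 → N_5 → N_6 → N_7
  N_1 is a fork here and N_1 is conditioned on, so the path is blocked at N_1.
Path 4: N_3 → N_6 → N_7
  N_6 is a chain and N_6 is not conditioned on — no node blocks this path, so it is active.
Since the path N_3 → N_6 → N_7 is active, N_3 and N_7 are not d-separated given {N_1}.

No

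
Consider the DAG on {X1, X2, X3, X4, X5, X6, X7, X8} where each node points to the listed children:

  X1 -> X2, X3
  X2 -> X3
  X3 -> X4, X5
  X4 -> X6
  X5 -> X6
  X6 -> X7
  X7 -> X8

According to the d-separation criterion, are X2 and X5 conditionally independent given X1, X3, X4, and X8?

Yes

Enumerating the 4 paths from X2 to X5 and testing each for blocking by {X1, X3, X4, X8}:
  1. X2 → X3 → X4 → X6 ← X5 — X3:chain[blocks]; X4:chain[blocks]; X6:collider[open] ⇒ blocked
  2. X2 → X3 → X5 — X3:chain[blocks] ⇒ blocked
  3. X2 ← X1 → X3 → X4 → X6 ← X5 — X1:fork[blocks]; X3:chain[blocks]; X4:chain[blocks]; X6:collider[open] ⇒ blocked
  4. X2 ← X1 → X3 → X5 — X1:fork[blocks]; X3:chain[blocks] ⇒ blocked
All paths are blocked; X2 ⊥ X5 | {X1, X3, X4, X8} holds.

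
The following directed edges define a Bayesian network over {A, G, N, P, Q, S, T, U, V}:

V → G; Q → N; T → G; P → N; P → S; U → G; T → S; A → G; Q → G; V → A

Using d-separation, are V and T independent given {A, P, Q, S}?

Yes — V and T are d-separated given {A, P, Q, S}.

Enumerating the 4 paths from V to T and testing each for blocking by {A, P, Q, S}:
  1. V → G ← Q → N ← P → S ← T — G:collider[blocks]; Q:fork[blocks]; N:collider[blocks]; P:fork[blocks]; S:collider[open] ⇒ blocked
  2. V → G ← T — G:collider[blocks] ⇒ blocked
  3. V → A → G ← Q → N ← P → S ← T — A:chain[blocks]; G:collider[blocks]; Q:fork[blocks]; N:collider[blocks]; P:fork[blocks]; S:collider[open] ⇒ blocked
  4. V → A → G ← T — A:chain[blocks]; G:collider[blocks] ⇒ blocked
Since every path is blocked, d-separation holds.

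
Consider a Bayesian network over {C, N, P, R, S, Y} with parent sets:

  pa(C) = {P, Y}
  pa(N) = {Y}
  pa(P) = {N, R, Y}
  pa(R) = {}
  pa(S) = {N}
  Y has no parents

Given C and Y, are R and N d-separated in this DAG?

No

There are 3 undirected paths between R and N; checking each against the conditioning set {C, Y}:
Path 1: R → P → C ← Y → N
  Y is a fork here and Y is conditioned on, so the path is blocked at Y.
Path 2: R → P ← Y → N
  Y is a fork here and Y is conditioned on, so the path is blocked at Y.
Path 3: R → P ← N
  P is a collider and its descendant C is conditioned on, which opens it — no node blocks this path, so it is active.
Since the path R → P ← N is active, R and N are not d-separated given {C, Y}.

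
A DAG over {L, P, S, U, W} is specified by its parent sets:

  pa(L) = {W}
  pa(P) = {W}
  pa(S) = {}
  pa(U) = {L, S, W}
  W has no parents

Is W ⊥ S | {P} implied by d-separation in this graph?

Yes — W and S are d-separated given {P}.

There are 2 undirected paths between W and S; checking each against the conditioning set {P}:
  1. W → L → U ← S — L:chain[open]; U:collider[blocks] ⇒ blocked
  2. W → U ← S — U:collider[blocks] ⇒ blocked
Every path is blocked, so W and S are d-separated given {P}.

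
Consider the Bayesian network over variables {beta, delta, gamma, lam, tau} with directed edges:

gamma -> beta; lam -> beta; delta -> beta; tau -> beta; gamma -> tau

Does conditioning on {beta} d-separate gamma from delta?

No

We examine all 2 paths between gamma and delta:
Path 1: gamma → tau → beta ← delta
  tau is a chain and tau is not conditioned on; beta is a collider and beta is conditioned on, which opens it — no node blocks this path, so it is active.
Path 2: gamma → beta ← delta
  beta is a collider and beta is conditioned on, which opens it — no node blocks this path, so it is active.
Since the path gamma → tau → beta ← delta is active, gamma and delta are not d-separated given {beta}.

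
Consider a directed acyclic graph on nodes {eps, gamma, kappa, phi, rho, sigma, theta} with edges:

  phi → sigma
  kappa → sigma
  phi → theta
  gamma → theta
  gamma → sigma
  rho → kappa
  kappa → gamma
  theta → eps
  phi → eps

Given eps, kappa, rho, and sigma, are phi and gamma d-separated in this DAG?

There are 4 undirected paths between phi and gamma; checking each against the conditioning set {eps, kappa, rho, sigma}:
Path 1: phi → eps ← theta ← gamma
  eps is a collider and eps is conditioned on, which opens it; theta is a chain and theta is not conditioned on — no node blocks this path, so it is active.
Path 2: phi → sigma ← gamma
  sigma is a collider and sigma is conditioned on, which opens it — no node blocks this path, so it is active.
Path 3: phi → sigma ← kappa → gamma
  kappa is a fork here and kappa is conditioned on, so the path is blocked at kappa.
Path 4: phi → theta ← gamma
  theta is a collider and its descendant eps is conditioned on, which opens it — no node blocks this path, so it is active.
Because an active path exists, phi and gamma are not d-separated.

No — phi and gamma are not d-separated given {eps, kappa, rho, sigma}.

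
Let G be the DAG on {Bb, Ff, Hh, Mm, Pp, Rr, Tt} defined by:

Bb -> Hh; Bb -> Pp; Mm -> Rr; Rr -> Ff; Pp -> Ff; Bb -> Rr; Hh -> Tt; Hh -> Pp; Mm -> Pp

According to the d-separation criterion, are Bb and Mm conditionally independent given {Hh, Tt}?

6 paths connect Bb and Mm; each must be blocked for d-separation to hold:
  1. Bb → Rr ← Mm — Rr:collider[blocks] ⇒ blocked
  2. Bb → Rr → Ff ← Pp ← Mm — Rr:chain[open]; Ff:collider[blocks]; Pp:chain[open] ⇒ blocked
  3. Bb → Pp ← Mm — Pp:collider[blocks] ⇒ blocked
  4. Bb → Pp → Ff ← Rr ← Mm — Pp:chain[open]; Ff:collider[blocks]; Rr:chain[open] ⇒ blocked
  5. Bb → Hh → Pp ← Mm — Hh:chain[blocks]; Pp:collider[blocks] ⇒ blocked
  6. Bb → Hh → Pp → Ff ← Rr ← Mm — Hh:chain[blocks]; Pp:chain[open]; Ff:collider[blocks]; Rr:chain[open] ⇒ blocked
All paths are blocked; Bb ⊥ Mm | {Hh, Tt} holds.

Yes — Bb and Mm are d-separated given {Hh, Tt}.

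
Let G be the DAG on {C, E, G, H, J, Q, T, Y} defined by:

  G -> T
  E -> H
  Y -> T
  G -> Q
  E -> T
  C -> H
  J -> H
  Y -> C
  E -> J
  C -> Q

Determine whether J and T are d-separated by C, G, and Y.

There are 6 undirected paths between J and T; checking each against the conditioning set {C, G, Y}:
Path 1: J ← E → T
  E is a fork and E is not conditioned on — no node blocks this path, so it is active.
Path 2: J ← E → H ← C ← Y → T
  H is a collider here and neither H nor any of its descendants is conditioned on, so the collider stays closed — the path is blocked at H.
Path 3: J ← E → H ← C → Q ← G → T
  H is a collider here and neither H nor any of its descendants is conditioned on, so the collider stays closed — the path is blocked at H.
Path 4: J → H ← E → T
  H is a collider here and neither H nor any of its descendants is conditioned on, so the collider stays closed — the path is blocked at H.
Path 5: J → H ← C ← Y → T
  H is a collider here and neither H nor any of its descendants is conditioned on, so the collider stays closed — the path is blocked at H.
Path 6: J → H ← C → Q ← G → T
  H is a collider here and neither H nor any of its descendants is conditioned on, so the collider stays closed — the path is blocked at H.
Since the path J ← E → T is active, J and T are not d-separated given {C, G, Y}.

No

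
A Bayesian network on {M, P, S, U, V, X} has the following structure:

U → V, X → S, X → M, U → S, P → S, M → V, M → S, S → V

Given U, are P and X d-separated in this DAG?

Yes — P and X are d-separated given {U}.

4 paths connect P and X; each must be blocked for d-separation to hold:
  1. P → S ← X — S:collider[blocks] ⇒ blocked
  2. P → S ← M ← X — S:collider[blocks]; M:chain[open] ⇒ blocked
  3. P → S ← U → V ← M ← X — S:collider[blocks]; U:fork[blocks]; V:collider[blocks]; M:chain[open] ⇒ blocked
  4. P → S → V ← M ← X — S:chain[open]; V:collider[blocks]; M:chain[open] ⇒ blocked
Every path is blocked, so P and X are d-separated given {U}.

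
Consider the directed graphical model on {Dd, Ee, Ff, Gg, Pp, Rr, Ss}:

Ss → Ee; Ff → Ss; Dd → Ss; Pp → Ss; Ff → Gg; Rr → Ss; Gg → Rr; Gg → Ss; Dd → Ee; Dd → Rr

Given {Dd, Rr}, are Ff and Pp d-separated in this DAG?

Yes — Ff and Pp are d-separated given {Dd, Rr}.

5 paths connect Ff and Pp; each must be blocked for d-separation to hold:
  1. Ff → Gg → Rr → Ss ← Pp — Gg:chain[open]; Rr:chain[blocks]; Ss:collider[blocks] ⇒ blocked
  2. Ff → Gg → Rr ← Dd → Ee ← Ss ← Pp — Gg:chain[open]; Rr:collider[open]; Dd:fork[blocks]; Ee:collider[blocks]; Ss:chain[open] ⇒ blocked
  3. Ff → Gg → Rr ← Dd → Ss ← Pp — Gg:chain[open]; Rr:collider[open]; Dd:fork[blocks]; Ss:collider[blocks] ⇒ blocked
  4. Ff → Gg → Ss ← Pp — Gg:chain[open]; Ss:collider[blocks] ⇒ blocked
  5. Ff → Ss ← Pp — Ss:collider[blocks] ⇒ blocked
Every path is blocked, so Ff and Pp are d-separated given {Dd, Rr}.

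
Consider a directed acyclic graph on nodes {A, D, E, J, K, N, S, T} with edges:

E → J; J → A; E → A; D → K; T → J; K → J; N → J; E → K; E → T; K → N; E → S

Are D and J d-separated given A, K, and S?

No

Enumerating the 5 paths from D to J and testing each for blocking by {A, K, S}:
Path 1: D → K → J
  K is a chain here and K is conditioned on, so the path is blocked at K.
Path 2: D → K ← E → A ← J
  K is a collider and K is conditioned on, which opens it; E is a fork and E is not conditioned on; A is a collider and A is conditioned on, which opens it — no node blocks this path, so it is active.
Path 3: D → K ← E → J
  K is a collider and K is conditioned on, which opens it; E is a fork and E is not conditioned on — no node blocks this path, so it is active.
Path 4: D → K ← E → T → J
  K is a collider and K is conditioned on, which opens it; E is a fork and E is not conditioned on; T is a chain and T is not conditioned on — no node blocks this path, so it is active.
Path 5: D → K → N → J
  K is a chain here and K is conditioned on, so the path is blocked at K.
Because an active path exists, D and J are not d-separated.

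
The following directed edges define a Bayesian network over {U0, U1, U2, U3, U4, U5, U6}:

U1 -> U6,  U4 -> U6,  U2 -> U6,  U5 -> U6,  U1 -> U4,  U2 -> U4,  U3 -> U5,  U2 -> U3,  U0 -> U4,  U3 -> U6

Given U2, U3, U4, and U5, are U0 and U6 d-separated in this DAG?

We examine all 5 paths between U0 and U6:
  1. U0 → U4 ← U1 → U6 — U4:collider[open]; U1:fork[open] ⇒ active
  2. U0 → U4 ← U2 → U3 → U5 → U6 — U4:collider[open]; U2:fork[blocks]; U3:chain[blocks]; U5:chain[blocks] ⇒ blocked
  3. U0 → U4 ← U2 → U3 → U6 — U4:collider[open]; U2:fork[blocks]; U3:chain[blocks] ⇒ blocked
  4. U0 → U4 ← U2 → U6 — U4:collider[open]; U2:fork[blocks] ⇒ blocked
  5. U0 → U4 → U6 — U4:chain[blocks] ⇒ blocked
At least one path is unblocked, so d-separation fails.

No — U0 and U6 are not d-separated given {U2, U3, U4, U5}.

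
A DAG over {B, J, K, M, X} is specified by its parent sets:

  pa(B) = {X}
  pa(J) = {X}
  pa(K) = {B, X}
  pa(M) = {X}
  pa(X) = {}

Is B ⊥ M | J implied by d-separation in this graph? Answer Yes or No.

2 paths connect B and M; each must be blocked for d-separation to hold:
Path 1: B → K ← X → M
  K is a collider here and neither K nor any of its descendants is conditioned on, so the collider stays closed — the path is blocked at K.
Path 2: B ← X → M
  X is a fork and X is not conditioned on — no node blocks this path, so it is active.
Because an active path exists, B and M are not d-separated.

No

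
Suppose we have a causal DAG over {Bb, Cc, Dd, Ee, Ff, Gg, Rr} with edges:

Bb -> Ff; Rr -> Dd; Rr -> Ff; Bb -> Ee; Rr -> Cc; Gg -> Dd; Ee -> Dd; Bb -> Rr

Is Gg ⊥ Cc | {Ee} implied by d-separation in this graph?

Yes — Gg and Cc are d-separated given {Ee}.

Enumerating the 3 paths from Gg to Cc and testing each for blocking by {Ee}:
Path 1: Gg → Dd ← Ee ← Bb → Rr → Cc
  Dd is a collider here and neither Dd nor any of its descendants is conditioned on, so the collider stays closed — the path is blocked at Dd.
Path 2: Gg → Dd ← Ee ← Bb → Ff ← Rr → Cc
  Dd is a collider here and neither Dd nor any of its descendants is conditioned on, so the collider stays closed — the path is blocked at Dd.
Path 3: Gg → Dd ← Rr → Cc
  Dd is a collider here and neither Dd nor any of its descendants is conditioned on, so the collider stays closed — the path is blocked at Dd.
Since every path is blocked, d-separation holds.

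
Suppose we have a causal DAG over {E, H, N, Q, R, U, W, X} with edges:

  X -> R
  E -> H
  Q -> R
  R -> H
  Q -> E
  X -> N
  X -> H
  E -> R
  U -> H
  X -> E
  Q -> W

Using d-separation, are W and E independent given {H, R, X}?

No — W and E are not d-separated given {H, R, X}.

Enumerating the 6 paths from W to E and testing each for blocking by {H, R, X}:
Path 1: W ← Q → R ← E
  Q is a fork and Q is not conditioned on; R is a collider and R is conditioned on, which opens it — no node blocks this path, so it is active.
Path 2: W ← Q → R → H ← E
  R is a chain here and R is conditioned on, so the path is blocked at R.
Path 3: W ← Q → R → H ← X → E
  R is a chain here and R is conditioned on, so the path is blocked at R.
Path 4: W ← Q → R ← X → E
  X is a fork here and X is conditioned on, so the path is blocked at X.
Path 5: W ← Q → R ← X → H ← E
  X is a fork here and X is conditioned on, so the path is blocked at X.
Path 6: W ← Q → E
  Q is a fork and Q is not conditioned on — no node blocks this path, so it is active.
Since the path W ← Q → R ← E is active, W and E are not d-separated given {H, R, X}.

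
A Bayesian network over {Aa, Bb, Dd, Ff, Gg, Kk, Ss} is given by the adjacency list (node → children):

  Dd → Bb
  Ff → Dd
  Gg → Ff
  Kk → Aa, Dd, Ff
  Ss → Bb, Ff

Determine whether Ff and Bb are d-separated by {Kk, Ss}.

We examine all 3 paths between Ff and Bb:
Path 1: Ff ← Kk → Dd → Bb
  Kk is a fork here and Kk is conditioned on, so the path is blocked at Kk.
Path 2: Ff ← Ss → Bb
  Ss is a fork here and Ss is conditioned on, so the path is blocked at Ss.
Path 3: Ff → Dd → Bb
  Dd is a chain and Dd is not conditioned on — no node blocks this path, so it is active.
Because an active path exists, Ff and Bb are not d-separated.

No — Ff and Bb are not d-separated given {Kk, Ss}.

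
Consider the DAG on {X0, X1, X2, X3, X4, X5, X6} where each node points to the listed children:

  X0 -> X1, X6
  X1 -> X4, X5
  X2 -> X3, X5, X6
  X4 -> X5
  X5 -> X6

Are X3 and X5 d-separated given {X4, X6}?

There are 4 undirected paths between X3 and X5; checking each against the conditioning set {X4, X6}:
  1. X3 ← X2 → X6 ← X0 → X1 → X4 → X5 — X2:fork[open]; X6:collider[open]; X0:fork[open]; X1:chain[open]; X4:chain[blocks] ⇒ blocked
  2. X3 ← X2 → X6 ← X0 → X1 → X5 — X2:fork[open]; X6:collider[open]; X0:fork[open]; X1:chain[open] ⇒ active
  3. X3 ← X2 → X6 ← X5 — X2:fork[open]; X6:collider[open] ⇒ active
  4. X3 ← X2 → X5 — X2:fork[open] ⇒ active
Since the path X3 ← X2 → X6 ← X0 → X1 → X5 is active, X3 and X5 are not d-separated given {X4, X6}.

No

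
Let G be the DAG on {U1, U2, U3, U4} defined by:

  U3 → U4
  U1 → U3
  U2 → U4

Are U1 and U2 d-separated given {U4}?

No

There is one path between U1 and U2:
Path 1: U1 → U3 → U4 ← U2
  U3 is a chain and U3 is not conditioned on; U4 is a collider and U4 is conditioned on, which opens it — no node blocks this path, so it is active.
At least one path is unblocked, so d-separation fails.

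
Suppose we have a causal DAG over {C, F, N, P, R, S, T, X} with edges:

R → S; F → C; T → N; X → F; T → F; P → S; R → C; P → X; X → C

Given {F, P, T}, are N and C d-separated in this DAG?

Yes

There are 3 undirected paths between N and C; checking each against the conditioning set {F, P, T}:
Path 1: N ← T → F → C
  T is a fork here and T is conditioned on, so the path is blocked at T.
Path 2: N ← T → F ← X → C
  T is a fork here and T is conditioned on, so the path is blocked at T.
Path 3: N ← T → F ← X ← P → S ← R → C
  T is a fork here and T is conditioned on, so the path is blocked at T.
Every path is blocked, so N and C are d-separated given {F, P, T}.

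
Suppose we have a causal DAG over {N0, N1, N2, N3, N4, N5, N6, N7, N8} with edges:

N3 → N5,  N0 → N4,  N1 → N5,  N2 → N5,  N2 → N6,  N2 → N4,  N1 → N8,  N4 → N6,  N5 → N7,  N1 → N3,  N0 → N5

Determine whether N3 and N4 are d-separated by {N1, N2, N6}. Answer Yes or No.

Yes — N3 and N4 are d-separated given {N1, N2, N6}.

6 paths connect N3 and N4; each must be blocked for d-separation to hold:
Path 1: N3 → N5 ← N0 → N4
  N5 is a collider here and neither N5 nor any of its descendants is conditioned on, so the collider stays closed — the path is blocked at N5.
Path 2: N3 → N5 ← N2 → N6 ← N4
  N5 is a collider here and neither N5 nor any of its descendants is conditioned on, so the collider stays closed — the path is blocked at N5.
Path 3: N3 → N5 ← N2 → N4
  N5 is a collider here and neither N5 nor any of its descendants is conditioned on, so the collider stays closed — the path is blocked at N5.
Path 4: N3 ← N1 → N5 ← N0 → N4
  N1 is a fork here and N1 is conditioned on, so the path is blocked at N1.
Path 5: N3 ← N1 → N5 ← N2 → N6 ← N4
  N1 is a fork here and N1 is conditioned on, so the path is blocked at N1.
Path 6: N3 ← N1 → N5 ← N2 → N4
  N1 is a fork here and N1 is conditioned on, so the path is blocked at N1.
Since every path is blocked, d-separation holds.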